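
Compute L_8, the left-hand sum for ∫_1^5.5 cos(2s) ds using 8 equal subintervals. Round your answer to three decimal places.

-0.970

Δs = (5.5 − 1)/8 = 0.5625.
Left endpoints: 1, 1.5625, 2.125, 2.6875, 3.25, 3.8125, 4.375, 4.9375.
f(1) ≈ -0.416, f(1.5625) ≈ -1.000, f(2.125) ≈ -0.446, f(2.6875) ≈ 0.615, f(3.25) ≈ 0.977, f(3.8125) ≈ 0.227, f(4.375) ≈ -0.781, f(4.9375) ≈ -0.900.
Sum = Δs · [f(1) + f(1.5625) + f(2.125) + ...].
Sum ≈ -0.970.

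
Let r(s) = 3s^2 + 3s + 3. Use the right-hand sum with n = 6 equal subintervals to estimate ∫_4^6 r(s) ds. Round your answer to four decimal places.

199.1111

Δs = (6 − 4)/6 = 1/3.
Right endpoints: 13/3, 14/3, 5, 16/3, 17/3, 6.
r(13/3) = 217/3, r(14/3) = 247/3, r(5) = 93, r(16/3) = 313/3, r(17/3) = 349/3, r(6) = 129.
Sum = Δs · [r(13/3) + r(14/3) + r(5) + ...].
Sum ≈ 199.1111.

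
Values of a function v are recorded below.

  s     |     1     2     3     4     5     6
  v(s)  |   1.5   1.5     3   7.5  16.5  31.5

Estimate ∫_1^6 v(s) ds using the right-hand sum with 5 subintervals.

60

Δs = 1.
Sum = 1·[1.5 + 3 + 7.5 + 16.5 + 31.5] = 60.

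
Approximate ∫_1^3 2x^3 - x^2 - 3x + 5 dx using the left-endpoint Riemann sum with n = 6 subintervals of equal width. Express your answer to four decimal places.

Δx = (3 − 1)/6 = 1/3.
Left endpoints: 1, 4/3, 5/3, 2, 7/3, 8/3.
f(1) = 3, f(4/3) = 107/27, f(5/3) = 175/27, f(2) = 11, f(7/3) = 485/27, f(8/3) = 751/27.
Sum = Δx · [f(1) + f(4/3) + f(5/3) + ...].
Sum ≈ 23.4074.

23.4074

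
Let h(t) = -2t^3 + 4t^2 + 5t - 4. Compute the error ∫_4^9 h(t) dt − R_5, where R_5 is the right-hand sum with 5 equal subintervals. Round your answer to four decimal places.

Exact integral: ∫_4^9 h(t) dt ≈ -2123.333333.
R_5 = -2675.
Error ≈ -2123.333333 − (-2675) ≈ 551.6667.

551.6667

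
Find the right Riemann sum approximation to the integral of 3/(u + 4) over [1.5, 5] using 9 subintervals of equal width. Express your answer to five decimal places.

Δu = (5 − 1.5)/9 = 7/18.
Right endpoints: 17/9, 41/18, 8/3, 55/18, 31/9, 23/6, 38/9, 83/18, 5.
f(17/9) = 27/53, f(41/18) = 54/113, f(8/3) = 0.45, f(55/18) = 54/127, f(31/9) = 27/67, f(23/6) = 18/47, f(38/9) = 27/74, f(83/18) = 54/155, f(5) = 1/3.
Sum = Δu · [f(17/9) + f(41/18) + f(8/3) + ...].
Sum ≈ 1.43697.

1.43697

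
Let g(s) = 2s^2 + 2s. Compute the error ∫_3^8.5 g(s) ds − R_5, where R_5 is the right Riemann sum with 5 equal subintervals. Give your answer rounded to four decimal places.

Exact integral: ∫_3^8.5 g(s) ds ≈ 454.666667.
R_5 = 532.51.
Error ≈ 454.666667 − 532.51 ≈ -77.8433.

-77.8433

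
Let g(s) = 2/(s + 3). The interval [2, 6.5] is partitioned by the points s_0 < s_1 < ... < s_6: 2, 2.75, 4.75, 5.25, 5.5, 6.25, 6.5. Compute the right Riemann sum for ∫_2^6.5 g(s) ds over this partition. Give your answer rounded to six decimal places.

1.171828

Subinterval widths: 0.75, 2, 0.5, 0.25, 0.75, 0.25.
Right endpoints: 2.75, 4.75, 5.25, 5.5, 6.25, 6.5.
g(2.75) = 8/23, g(4.75) = 8/31, g(5.25) = 8/33, g(5.5) = 4/17, g(6.25) = 8/37, g(6.5) = 4/19.
Sum = Σ Δs_i · g(s_i).
Sum ≈ 1.171828.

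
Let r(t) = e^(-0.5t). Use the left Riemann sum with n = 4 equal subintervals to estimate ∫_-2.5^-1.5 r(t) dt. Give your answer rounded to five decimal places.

Δt = (-1.5 − (-2.5))/4 = 0.25.
Left endpoints: -2.5, -2.25, -2, -1.75.
r(-2.5) ≈ 3.49034, r(-2.25) ≈ 3.08022, r(-2) ≈ 2.71828, r(-1.75) ≈ 2.39888.
Sum = Δt · [r(-2.5) + r(-2.25) + r(-2) + r(-1.75)].
Sum ≈ 2.92193.

2.92193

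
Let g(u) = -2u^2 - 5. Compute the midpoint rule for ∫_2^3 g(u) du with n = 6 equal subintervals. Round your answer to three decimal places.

Δu = (3 − 2)/6 = 1/6.
Midpoints: 25/12, 2.25, 29/12, 31/12, 2.75, 35/12.
g(25/12) = -985/72, g(2.25) = -15.125, g(29/12) = -1201/72, g(31/12) = -1321/72, g(2.75) = -20.125, g(35/12) = -1585/72.
Sum = Δu · [g(25/12) + g(2.25) + g(29/12) + ...].
Sum ≈ -17.662.

-17.662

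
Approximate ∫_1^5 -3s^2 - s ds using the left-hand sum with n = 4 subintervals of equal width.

Δs = (5 − 1)/4 = 1.
Left endpoints: 1, 2, 3, 4.
f(1) = -4, f(2) = -14, f(3) = -30, f(4) = -52.
Sum = Δs · [f(1) + f(2) + f(3) + f(4)].
Sum = -100.

-100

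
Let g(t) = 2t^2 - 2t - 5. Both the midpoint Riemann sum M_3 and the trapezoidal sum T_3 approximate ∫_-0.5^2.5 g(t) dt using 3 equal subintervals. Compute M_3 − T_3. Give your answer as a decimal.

M_3 = -11.
T_3 = -9.5.
M_3 − T_3 = -1.5.

-1.5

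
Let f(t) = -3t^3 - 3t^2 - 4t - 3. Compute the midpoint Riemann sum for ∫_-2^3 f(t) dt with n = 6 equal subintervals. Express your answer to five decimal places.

-106.57986

Δt = (3 − (-2))/6 = 5/6.
Midpoints: -19/12, -0.75, 1/12, 11/12, 1.75, 31/12.
f(-19/12) = 4447/576, f(-0.75) = -0.421875, f(1/12) = -1933/576, f(11/12) = -6623/576, f(1.75) = -35.265625, f(31/12) = -49003/576.
Sum = Δt · [f(-19/12) + f(-0.75) + f(1/12) + ...].
Sum ≈ -106.57986.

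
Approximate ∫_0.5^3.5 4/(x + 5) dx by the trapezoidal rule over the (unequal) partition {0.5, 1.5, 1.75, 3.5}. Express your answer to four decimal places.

1.7526

Subinterval widths: 1, 0.25, 1.75.
f(0.5) = 8/11, f(1.5) = 8/13, f(1.75) = 16/27, f(3.5) = 8/17.
On each subinterval the trapezoid contributes (Δx_i/2)·[f(x_{i-1}) + f(x_i)].
Sum ≈ 1.7526.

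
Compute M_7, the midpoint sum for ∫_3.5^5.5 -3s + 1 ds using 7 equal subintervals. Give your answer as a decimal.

-25

Δs = (5.5 − 3.5)/7 = 2/7.
Midpoints: 51/14, 55/14, 59/14, 4.5, 67/14, 71/14, 75/14.
f(51/14) = -139/14, f(55/14) = -151/14, f(59/14) = -163/14, f(4.5) = -12.5, f(67/14) = -187/14, f(71/14) = -199/14, f(75/14) = -211/14.
Sum = Δs · [f(51/14) + f(55/14) + f(59/14) + ...].
Sum = -25.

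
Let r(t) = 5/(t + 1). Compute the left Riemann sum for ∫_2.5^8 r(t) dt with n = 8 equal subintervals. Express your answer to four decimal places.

5.0360

Δt = (8 − 2.5)/8 = 0.6875.
Left endpoints: 2.5, 3.1875, 3.875, 4.5625, 5.25, 5.9375, 6.625, 7.3125.
r(2.5) = 10/7, r(3.1875) = 80/67, r(3.875) = 40/39, r(4.5625) = 80/89, r(5.25) = 0.8, r(5.9375) = 80/111, r(6.625) = 40/61, r(7.3125) = 80/133.
Sum = Δt · [r(2.5) + r(3.1875) + r(3.875) + ...].
Sum ≈ 5.0360.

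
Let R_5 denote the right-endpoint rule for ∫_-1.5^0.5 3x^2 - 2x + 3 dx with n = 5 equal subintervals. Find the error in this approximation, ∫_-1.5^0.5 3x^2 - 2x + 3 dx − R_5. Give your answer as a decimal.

1.84

Exact integral: ∫_-1.5^0.5 f(x) dx = 11.5.
R_5 = 9.66.
Error = 11.5 − 9.66 = 1.84.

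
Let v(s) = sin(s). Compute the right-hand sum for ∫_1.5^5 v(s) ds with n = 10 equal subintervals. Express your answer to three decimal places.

Δs = (5 − 1.5)/10 = 0.35.
Right endpoints: 1.85, 2.2, 2.55, 2.9, 3.25, 3.6, 3.95, 4.3, 4.65, 5.
v(1.85) ≈ 0.961, v(2.2) ≈ 0.808, v(2.55) ≈ 0.558, v(2.9) ≈ 0.239, v(3.25) ≈ -0.108, v(3.6) ≈ -0.443, v(3.95) ≈ -0.723, v(4.3) ≈ -0.916, v(4.65) ≈ -0.998, v(5) ≈ -0.959.
Sum = Δs · [v(1.85) + v(2.2) + v(2.55) + ...].
Sum ≈ -0.553.

-0.553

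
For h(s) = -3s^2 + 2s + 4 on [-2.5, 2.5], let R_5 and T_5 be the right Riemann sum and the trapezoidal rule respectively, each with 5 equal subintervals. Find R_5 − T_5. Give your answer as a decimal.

5

R_5 = -8.75.
T_5 = -13.75.
R_5 − T_5 = 5.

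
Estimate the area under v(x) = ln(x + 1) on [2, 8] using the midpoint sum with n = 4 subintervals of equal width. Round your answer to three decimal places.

10.500

Δx = (8 − 2)/4 = 1.5.
Midpoints: 2.75, 4.25, 5.75, 7.25.
v(2.75) ≈ 1.322, v(4.25) ≈ 1.658, v(5.75) ≈ 1.910, v(7.25) ≈ 2.110.
Sum = Δx · [v(2.75) + v(4.25) + v(5.75) + v(7.25)].
Sum ≈ 10.500.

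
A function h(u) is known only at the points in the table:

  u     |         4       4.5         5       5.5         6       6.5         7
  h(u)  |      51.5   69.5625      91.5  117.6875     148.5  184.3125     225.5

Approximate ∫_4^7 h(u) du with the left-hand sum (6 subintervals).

331.53125

Δu = 0.5.
Sum = 0.5·[51.5 + 69.5625 + 91.5 + 117.6875 + 148.5 + 184.3125] = 331.53125.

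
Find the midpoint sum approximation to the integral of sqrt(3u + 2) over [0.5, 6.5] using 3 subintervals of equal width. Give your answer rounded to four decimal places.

20.7724

Δu = (6.5 − 0.5)/3 = 2.
Midpoints: 1.5, 3.5, 5.5.
f(1.5) ≈ 2.5495, f(3.5) ≈ 3.5355, f(5.5) ≈ 4.3012.
Sum = Δu · [f(1.5) + f(3.5) + f(5.5)].
Sum ≈ 20.7724.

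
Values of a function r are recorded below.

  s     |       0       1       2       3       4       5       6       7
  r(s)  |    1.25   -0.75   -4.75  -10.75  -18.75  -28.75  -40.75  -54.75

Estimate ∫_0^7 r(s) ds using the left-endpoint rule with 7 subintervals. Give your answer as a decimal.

-103.25

Δs = 1.
Sum = 1·[1.25 + (-0.75) + (-4.75) + (-10.75) + (-18.75) + (-28.75) + (-40.75)] = -103.25.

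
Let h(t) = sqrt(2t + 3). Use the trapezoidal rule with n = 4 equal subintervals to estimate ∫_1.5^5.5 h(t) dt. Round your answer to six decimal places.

Δt = (5.5 − 1.5)/4 = 1.
h(1.5) ≈ 2.449490, h(2.5) ≈ 2.828427, h(3.5) ≈ 3.162278, h(4.5) ≈ 3.464102, h(5.5) ≈ 3.741657.
T_4 = (Δt/2)·[h(t_0) + 2h(t_1) + 2h(t_2) + 2h(t_3) + h(t_4)].
Sum ≈ 12.550380.

12.550380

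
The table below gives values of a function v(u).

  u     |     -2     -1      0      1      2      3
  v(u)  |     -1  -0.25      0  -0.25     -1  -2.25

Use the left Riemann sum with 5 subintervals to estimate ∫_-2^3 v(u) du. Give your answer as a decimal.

Δu = 1.
Sum = 1·[(-1) + (-0.25) + 0 + (-0.25) + (-1)] = -2.5.

-2.5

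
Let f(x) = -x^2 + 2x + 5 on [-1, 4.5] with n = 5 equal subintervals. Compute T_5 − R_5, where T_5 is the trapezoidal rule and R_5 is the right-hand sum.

4.5375

T_5 = 14.9325.
R_5 = 10.395.
T_5 − R_5 = 4.5375.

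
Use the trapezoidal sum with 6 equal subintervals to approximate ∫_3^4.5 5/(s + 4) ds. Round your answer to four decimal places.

0.9710

Δs = (4.5 − 3)/6 = 0.25.
f(3) = 5/7, f(3.25) = 20/29, f(3.5) = 2/3, f(3.75) = 20/31, f(4) = 0.625, f(4.25) = 20/33, f(4.5) = 10/17.
T_6 = (Δs/2)·[f(s_0) + 2f(s_1) + ... + 2f(s_{5}) + f(s_6)].
Sum ≈ 0.9710.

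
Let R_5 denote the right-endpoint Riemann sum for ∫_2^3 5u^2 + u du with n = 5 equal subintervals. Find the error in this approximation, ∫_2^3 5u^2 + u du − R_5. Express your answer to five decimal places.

Exact integral: ∫_2^3 f(u) du ≈ 34.1666667.
R_5 = 36.8.
Error ≈ 34.1666667 − 36.8 ≈ -2.63333.

-2.63333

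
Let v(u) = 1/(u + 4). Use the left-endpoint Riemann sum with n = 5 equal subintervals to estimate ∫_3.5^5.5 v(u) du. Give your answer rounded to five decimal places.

Δu = (5.5 − 3.5)/5 = 0.4.
Left endpoints: 3.5, 3.9, 4.3, 4.7, 5.1.
v(3.5) = 2/15, v(3.9) = 10/79, v(4.3) = 10/83, v(4.7) = 10/87, v(5.1) = 10/91.
Sum = Δu · [v(3.5) + v(3.9) + v(4.3) + v(4.7) + v(5.1)].
Sum ≈ 0.24209.

0.24209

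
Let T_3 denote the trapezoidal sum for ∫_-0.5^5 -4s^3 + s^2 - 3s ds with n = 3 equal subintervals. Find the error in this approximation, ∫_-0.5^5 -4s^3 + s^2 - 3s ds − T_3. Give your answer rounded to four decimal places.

80.1065

Exact integral: ∫_-0.5^5 f(s) ds ≈ -620.354167.
T_3 ≈ -700.460648.
Error ≈ -620.354167 − (-700.460648) ≈ 80.1065.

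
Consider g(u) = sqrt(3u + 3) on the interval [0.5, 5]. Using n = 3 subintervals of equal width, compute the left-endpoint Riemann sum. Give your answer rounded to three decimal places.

Δu = (5 − 0.5)/3 = 1.5.
Left endpoints: 0.5, 2, 3.5.
g(0.5) ≈ 2.121, g(2) ≈ 3.000, g(3.5) ≈ 3.674.
Sum = Δu · [g(0.5) + g(2) + g(3.5)].
Sum ≈ 13.193.

13.193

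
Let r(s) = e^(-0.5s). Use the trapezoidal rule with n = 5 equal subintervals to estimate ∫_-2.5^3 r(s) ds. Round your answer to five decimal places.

Δs = (3 − (-2.5))/5 = 1.1.
r(-2.5) ≈ 3.49034, r(-1.4) ≈ 2.01375, r(-0.3) ≈ 1.16183, r(0.8) ≈ 0.67032, r(1.9) ≈ 0.38674, r(3) ≈ 0.22313.
T_5 = (Δs/2)·[r(s_0) + 2r(s_1) + ... + 2r(s_{4}) + r(s_5)].
Sum ≈ 6.69832.

6.69832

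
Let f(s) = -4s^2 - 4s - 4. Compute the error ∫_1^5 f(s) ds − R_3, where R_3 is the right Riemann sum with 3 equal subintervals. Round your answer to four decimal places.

79.4074

Exact integral: ∫_1^5 f(s) ds ≈ -229.333333.
R_3 ≈ -308.740741.
Error ≈ -229.333333 − (-308.740741) ≈ 79.4074.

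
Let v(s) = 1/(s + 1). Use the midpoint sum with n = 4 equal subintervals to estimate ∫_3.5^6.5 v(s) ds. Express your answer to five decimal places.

0.51009

Δs = (6.5 − 3.5)/4 = 0.75.
Midpoints: 3.875, 4.625, 5.375, 6.125.
v(3.875) = 8/39, v(4.625) = 8/45, v(5.375) = 8/51, v(6.125) = 8/57.
Sum = Δs · [v(3.875) + v(4.625) + v(5.375) + v(6.125)].
Sum ≈ 0.51009.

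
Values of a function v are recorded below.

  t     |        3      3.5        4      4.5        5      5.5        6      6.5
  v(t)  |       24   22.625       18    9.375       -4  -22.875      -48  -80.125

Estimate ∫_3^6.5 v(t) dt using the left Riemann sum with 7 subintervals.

-0.4375

Δt = 0.5.
Sum = 0.5·[24 + 22.625 + 18 + 9.375 + (-4) + (-22.875) + (-48)] = -0.4375.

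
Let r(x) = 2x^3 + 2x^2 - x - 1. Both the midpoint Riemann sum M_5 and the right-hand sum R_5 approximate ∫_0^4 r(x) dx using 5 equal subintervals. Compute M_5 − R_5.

-71.36

M_5 = 155.68.
R_5 = 227.04.
M_5 − R_5 = -71.36.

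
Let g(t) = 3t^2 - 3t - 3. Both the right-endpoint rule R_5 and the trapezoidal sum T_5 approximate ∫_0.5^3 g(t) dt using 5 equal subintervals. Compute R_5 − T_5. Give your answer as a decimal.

R_5 = 11.25.
T_5 = 6.5625.
R_5 − T_5 = 4.6875.

4.6875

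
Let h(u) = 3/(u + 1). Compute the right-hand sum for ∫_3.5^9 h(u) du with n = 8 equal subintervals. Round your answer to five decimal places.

2.27412

Δu = (9 − 3.5)/8 = 0.6875.
Right endpoints: 4.1875, 4.875, 5.5625, 6.25, 6.9375, 7.625, 8.3125, 9.
h(4.1875) = 48/83, h(4.875) = 24/47, h(5.5625) = 16/35, h(6.25) = 12/29, h(6.9375) = 48/127, h(7.625) = 8/23, h(8.3125) = 48/149, h(9) = 0.3.
Sum = Δu · [h(4.1875) + h(4.875) + h(5.5625) + ...].
Sum ≈ 2.27412.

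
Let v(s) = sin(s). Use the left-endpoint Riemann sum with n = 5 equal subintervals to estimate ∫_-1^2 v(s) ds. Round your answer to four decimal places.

Δs = (2 − (-1))/5 = 0.6.
Left endpoints: -1, -0.4, 0.2, 0.8, 1.4.
v(-1) ≈ -0.8415, v(-0.4) ≈ -0.3894, v(0.2) ≈ 0.1987, v(0.8) ≈ 0.7174, v(1.4) ≈ 0.9854.
Sum = Δs · [v(-1) + v(-0.4) + v(0.2) + v(0.8) + v(1.4)].
Sum ≈ 0.4024.

0.4024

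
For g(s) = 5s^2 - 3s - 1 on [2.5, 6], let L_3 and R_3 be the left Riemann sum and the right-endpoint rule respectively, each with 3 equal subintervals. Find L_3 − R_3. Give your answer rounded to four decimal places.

-161.2917

L_3 ≈ 209.157407.
R_3 ≈ 370.449074.
L_3 − R_3 ≈ -161.2917.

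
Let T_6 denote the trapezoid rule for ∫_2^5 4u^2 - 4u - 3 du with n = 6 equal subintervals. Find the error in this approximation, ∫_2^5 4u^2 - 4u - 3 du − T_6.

-0.5

Exact integral: ∫_2^5 f(u) du = 105.
T_6 = 105.5.
Error = 105 − 105.5 = -0.5.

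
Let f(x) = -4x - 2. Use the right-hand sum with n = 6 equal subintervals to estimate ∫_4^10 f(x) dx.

Δx = (10 − 4)/6 = 1.
Right endpoints: 5, 6, 7, 8, 9, 10.
f(5) = -22, f(6) = -26, f(7) = -30, f(8) = -34, f(9) = -38, f(10) = -42.
Sum = Δx · [f(5) + f(6) + f(7) + ...].
Sum = -192.

-192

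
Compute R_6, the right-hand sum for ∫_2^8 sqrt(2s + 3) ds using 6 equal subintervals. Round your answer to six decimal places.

Δs = (8 − 2)/6 = 1.
Right endpoints: 3, 4, 5, 6, 7, 8.
f(3) ≈ 3.000000, f(4) ≈ 3.316625, f(5) ≈ 3.605551, f(6) ≈ 3.872983, f(7) ≈ 4.123106, f(8) ≈ 4.358899.
Sum = Δs · [f(3) + f(4) + f(5) + ...].
Sum ≈ 22.277164.

22.277164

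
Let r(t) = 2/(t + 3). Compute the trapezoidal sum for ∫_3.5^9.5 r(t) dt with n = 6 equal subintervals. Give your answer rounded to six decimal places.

Δt = (9.5 − 3.5)/6 = 1.
r(3.5) = 4/13, r(4.5) = 4/15, r(5.5) = 4/17, r(6.5) = 4/19, r(7.5) = 4/21, r(8.5) = 4/23, r(9.5) = 0.16.
T_6 = (Δt/2)·[r(t_0) + 2r(t_1) + ... + 2r(t_{5}) + r(t_6)].
Sum ≈ 1.310722.

1.310722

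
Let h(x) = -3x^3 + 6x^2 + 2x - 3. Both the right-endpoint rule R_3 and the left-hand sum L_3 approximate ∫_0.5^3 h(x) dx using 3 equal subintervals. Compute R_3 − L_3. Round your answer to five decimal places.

R_3 ≈ -18.1597222.
L_3 ≈ 1.1111111.
R_3 − L_3 ≈ -19.27083.

-19.27083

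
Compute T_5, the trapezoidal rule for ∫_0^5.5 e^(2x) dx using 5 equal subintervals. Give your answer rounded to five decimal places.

Δx = (5.5 − 0)/5 = 1.1.
f(0) ≈ 1.00000, f(1.1) ≈ 9.02501, f(2.2) ≈ 81.45087, f(3.3) ≈ 735.09519, f(4.4) ≈ 6634.24401, f(5.5) ≈ 59874.14172.
T_5 = (Δx/2)·[f(x_0) + 2f(x_1) + ... + 2f(x_{4}) + f(x_5)].
Sum ≈ 41137.12453.

41137.12453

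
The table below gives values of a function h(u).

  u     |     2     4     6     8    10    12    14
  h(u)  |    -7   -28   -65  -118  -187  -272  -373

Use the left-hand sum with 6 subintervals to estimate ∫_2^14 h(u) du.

-1354

Δu = 2.
Sum = 2·[(-7) + (-28) + (-65) + (-118) + (-187) + (-272)] = -1354.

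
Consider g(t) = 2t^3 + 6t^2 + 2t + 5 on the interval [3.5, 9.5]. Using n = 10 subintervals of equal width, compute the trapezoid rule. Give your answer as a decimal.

Δt = (9.5 − 3.5)/10 = 0.6.
g(3.5) = 171.25, g(4.1) = 251.902, g(4.7) = 354.586, g(5.3) = 481.894, g(5.9) = 636.418, g(6.5) = 820.75, g(7.1) = 1037.482, g(7.7) = 1289.206, g(8.3) = 1578.514, g(8.9) = 1907.998, g(9.5) = 2280.25.
T_10 = (Δt/2)·[g(t_0) + 2g(t_1) + ... + 2g(t_{9}) + g(t_10)].
Sum = 5750.7.

5750.7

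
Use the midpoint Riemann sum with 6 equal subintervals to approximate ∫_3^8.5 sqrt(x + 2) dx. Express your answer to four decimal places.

15.2315

Δx = (8.5 − 3)/6 = 11/12.
Midpoints: 83/24, 4.375, 127/24, 149/24, 7.125, 193/24.
f(83/24) ≈ 2.3363, f(4.375) ≈ 2.5249, f(127/24) ≈ 2.7003, f(149/24) ≈ 2.8650, f(7.125) ≈ 3.0208, f(193/24) ≈ 3.1689.
Sum = Δx · [f(83/24) + f(4.375) + f(127/24) + ...].
Sum ≈ 15.2315.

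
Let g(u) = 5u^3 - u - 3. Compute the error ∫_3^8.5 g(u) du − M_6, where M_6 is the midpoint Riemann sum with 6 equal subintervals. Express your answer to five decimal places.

Exact integral: ∫_3^8.5 g(u) du = 6375.703125.
M_6 ≈ 6342.4858941.
Error ≈ 6375.703125 − 6342.4858941 ≈ 33.21723.

33.21723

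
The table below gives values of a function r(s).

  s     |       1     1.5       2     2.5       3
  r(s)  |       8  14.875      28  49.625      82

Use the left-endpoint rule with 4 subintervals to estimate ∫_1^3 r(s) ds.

50.25

Δs = 0.5.
Sum = 0.5·[8 + 14.875 + 28 + 49.625] = 50.25.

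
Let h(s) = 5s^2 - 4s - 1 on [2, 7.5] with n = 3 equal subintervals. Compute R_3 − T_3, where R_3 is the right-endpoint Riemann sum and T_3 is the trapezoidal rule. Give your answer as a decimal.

R_3 ≈ 814.509259.
T_3 ≈ 595.196759.
R_3 − T_3 = 219.3125.

219.3125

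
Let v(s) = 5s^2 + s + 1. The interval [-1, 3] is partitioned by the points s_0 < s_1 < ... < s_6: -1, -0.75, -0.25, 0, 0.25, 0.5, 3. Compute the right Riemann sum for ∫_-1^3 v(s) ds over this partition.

Subinterval widths: 0.25, 0.5, 0.25, 0.25, 0.25, 2.5.
Right endpoints: -0.75, -0.25, 0, 0.25, 0.5, 3.
v(-0.75) = 3.0625, v(-0.25) = 1.0625, v(0) = 1, v(0.25) = 1.5625, v(0.5) = 2.75, v(3) = 49.
Sum = Σ Δs_i · v(s_i).
Sum = 125.125.

125.125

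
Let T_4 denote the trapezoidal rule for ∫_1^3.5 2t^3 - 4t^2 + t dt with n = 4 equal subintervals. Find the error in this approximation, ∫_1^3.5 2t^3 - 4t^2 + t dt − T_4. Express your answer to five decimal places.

-1.54622

Exact integral: ∫_1^3.5 f(t) dt ≈ 24.3229167.
T_4 ≈ 25.8691406.
Error ≈ 24.3229167 − 25.8691406 ≈ -1.54622.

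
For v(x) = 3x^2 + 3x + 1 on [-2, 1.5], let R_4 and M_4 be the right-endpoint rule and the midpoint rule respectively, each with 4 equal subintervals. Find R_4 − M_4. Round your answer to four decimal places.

R_4 = 15.88671875.
M_4 ≈ 11.580078.
R_4 − M_4 ≈ 4.3066.

4.3066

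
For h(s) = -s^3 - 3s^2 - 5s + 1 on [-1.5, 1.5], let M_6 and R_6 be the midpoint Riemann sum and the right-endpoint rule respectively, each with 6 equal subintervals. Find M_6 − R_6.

6

M_6 = -3.5625.
R_6 = -9.5625.
M_6 − R_6 = 6.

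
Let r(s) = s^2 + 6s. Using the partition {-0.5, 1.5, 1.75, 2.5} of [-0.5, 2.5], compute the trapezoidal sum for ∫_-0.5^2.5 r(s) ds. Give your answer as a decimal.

24.65625

Subinterval widths: 2, 0.25, 0.75.
r(-0.5) = -2.75, r(1.5) = 11.25, r(1.75) = 13.5625, r(2.5) = 21.25.
On each subinterval the trapezoid contributes (Δs_i/2)·[r(s_{i-1}) + r(s_i)].
Sum = 24.65625.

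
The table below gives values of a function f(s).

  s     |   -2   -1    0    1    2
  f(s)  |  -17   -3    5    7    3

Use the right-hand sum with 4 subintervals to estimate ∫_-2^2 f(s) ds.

Δs = 1.
Sum = 1·[(-3) + 5 + 7 + 3] = 12.

12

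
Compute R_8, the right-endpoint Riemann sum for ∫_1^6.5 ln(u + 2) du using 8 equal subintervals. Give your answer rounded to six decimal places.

9.744251

Δu = (6.5 − 1)/8 = 0.6875.
Right endpoints: 1.6875, 2.375, 3.0625, 3.75, 4.4375, 5.125, 5.8125, 6.5.
f(1.6875) ≈ 1.304949, f(2.375) ≈ 1.475907, f(3.0625) ≈ 1.621860, f(3.75) ≈ 1.749200, f(4.4375) ≈ 1.862140, f(5.125) ≈ 1.963610, f(5.8125) ≈ 2.055725, f(6.5) ≈ 2.140066.
Sum = Δu · [f(1.6875) + f(2.375) + f(3.0625) + ...].
Sum ≈ 9.744251.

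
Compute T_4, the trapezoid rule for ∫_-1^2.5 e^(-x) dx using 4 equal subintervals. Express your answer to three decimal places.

Δx = (2.5 − (-1))/4 = 0.875.
f(-1) ≈ 2.718, f(-0.125) ≈ 1.133, f(0.75) ≈ 0.472, f(1.625) ≈ 0.197, f(2.5) ≈ 0.082.
T_4 = (Δx/2)·[f(x_0) + 2f(x_1) + 2f(x_2) + 2f(x_3) + f(x_4)].
Sum ≈ 2.802.

2.802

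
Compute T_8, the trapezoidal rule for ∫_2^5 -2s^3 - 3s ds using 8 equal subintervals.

Δs = (5 − 2)/8 = 0.375.
f(2) = -22, f(2.375) = -33.91796875, f(2.75) = -49.84375, f(3.125) = -70.41015625, f(3.5) = -96.25, f(3.875) = -127.99609375, f(4.25) = -166.28125, f(4.625) = -211.73828125, f(5) = -265.
T_8 = (Δs/2)·[f(s_0) + 2f(s_1) + ... + 2f(s_{7}) + f(s_8)].
Sum = -337.4765625.

-337.4765625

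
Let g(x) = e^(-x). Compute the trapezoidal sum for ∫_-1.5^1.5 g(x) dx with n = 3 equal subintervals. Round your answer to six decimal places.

4.607662

Δx = (1.5 − (-1.5))/3 = 1.
g(-1.5) ≈ 4.481689, g(-0.5) ≈ 1.648721, g(0.5) ≈ 0.606531, g(1.5) ≈ 0.223130.
T_3 = (Δx/2)·[g(x_0) + 2g(x_1) + 2g(x_2) + g(x_3)].
Sum ≈ 4.607662.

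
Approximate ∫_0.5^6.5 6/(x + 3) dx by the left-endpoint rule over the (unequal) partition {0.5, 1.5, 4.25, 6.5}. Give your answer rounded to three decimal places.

7.243

Subinterval widths: 1, 2.75, 2.25.
Left endpoints: 0.5, 1.5, 4.25.
f(0.5) = 12/7, f(1.5) = 4/3, f(4.25) = 24/29.
Sum = Σ Δx_i · f(x_i).
Sum ≈ 7.243.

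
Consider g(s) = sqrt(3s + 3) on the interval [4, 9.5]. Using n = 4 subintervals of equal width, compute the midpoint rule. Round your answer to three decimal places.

26.387

Δs = (9.5 − 4)/4 = 1.375.
Midpoints: 4.6875, 6.0625, 7.4375, 8.8125.
g(4.6875) ≈ 4.131, g(6.0625) ≈ 4.603, g(7.4375) ≈ 5.031, g(8.8125) ≈ 5.426.
Sum = Δs · [g(4.6875) + g(6.0625) + g(7.4375) + g(8.8125)].
Sum ≈ 26.387.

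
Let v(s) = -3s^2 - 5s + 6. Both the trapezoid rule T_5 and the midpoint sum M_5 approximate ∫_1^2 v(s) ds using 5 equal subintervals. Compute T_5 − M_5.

T_5 = -8.52.
M_5 = -8.49.
T_5 − M_5 = -0.03.

-0.03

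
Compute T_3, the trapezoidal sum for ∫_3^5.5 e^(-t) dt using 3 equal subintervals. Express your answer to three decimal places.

Δt = (5.5 − 3)/3 = 5/6.
f(3) ≈ 0.050, f(23/6) ≈ 0.022, f(14/3) ≈ 0.009, f(5.5) ≈ 0.004.
T_3 = (Δt/2)·[f(t_0) + 2f(t_1) + 2f(t_2) + f(t_3)].
Sum ≈ 0.048.

0.048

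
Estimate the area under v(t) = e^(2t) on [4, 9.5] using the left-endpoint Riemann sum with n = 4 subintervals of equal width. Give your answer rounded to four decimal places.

Δt = (9.5 − 4)/4 = 1.375.
Left endpoints: 4, 5.375, 6.75, 8.125.
v(4) ≈ 2980.9580, v(5.375) ≈ 46630.0285, v(6.75) ≈ 729416.3698, v(8.125) ≈ 11409991.7638.
Sum = Δt · [v(4) + v(5.375) + v(6.75) + v(8.125)].
Sum ≈ 16759901.2902.

16759901.2902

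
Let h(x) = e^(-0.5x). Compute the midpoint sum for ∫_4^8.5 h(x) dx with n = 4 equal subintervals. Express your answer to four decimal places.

Δx = (8.5 − 4)/4 = 1.125.
Midpoints: 4.5625, 5.6875, 6.8125, 7.9375.
h(4.5625) ≈ 0.1022, h(5.6875) ≈ 0.0582, h(6.8125) ≈ 0.0332, h(7.9375) ≈ 0.0189.
Sum = Δx · [h(4.5625) + h(5.6875) + h(6.8125) + h(7.9375)].
Sum ≈ 0.2390.

0.2390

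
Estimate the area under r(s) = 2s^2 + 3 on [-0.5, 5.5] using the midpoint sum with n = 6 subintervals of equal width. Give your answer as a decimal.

Δs = (5.5 − (-0.5))/6 = 1.
Midpoints: 0, 1, 2, 3, 4, 5.
r(0) = 3, r(1) = 5, r(2) = 11, r(3) = 21, r(4) = 35, r(5) = 53.
Sum = Δs · [r(0) + r(1) + r(2) + ...].
Sum = 128.

128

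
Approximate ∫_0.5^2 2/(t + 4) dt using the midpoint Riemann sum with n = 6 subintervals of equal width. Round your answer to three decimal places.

Δt = (2 − 0.5)/6 = 0.25.
Midpoints: 0.625, 0.875, 1.125, 1.375, 1.625, 1.875.
f(0.625) = 16/37, f(0.875) = 16/39, f(1.125) = 16/41, f(1.375) = 16/43, f(1.625) = 16/45, f(1.875) = 16/47.
Sum = Δt · [f(0.625) + f(0.875) + f(1.125) + ...].
Sum ≈ 0.575.

0.575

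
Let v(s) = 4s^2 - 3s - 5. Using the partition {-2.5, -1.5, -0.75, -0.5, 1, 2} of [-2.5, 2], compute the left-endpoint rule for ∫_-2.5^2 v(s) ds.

Subinterval widths: 1, 0.75, 0.25, 1.5, 1.
Left endpoints: -2.5, -1.5, -0.75, -0.5, 1.
v(-2.5) = 27.5, v(-1.5) = 8.5, v(-0.75) = -0.5, v(-0.5) = -2.5, v(1) = -4.
Sum = Σ Δs_i · v(s_i).
Sum = 26.

26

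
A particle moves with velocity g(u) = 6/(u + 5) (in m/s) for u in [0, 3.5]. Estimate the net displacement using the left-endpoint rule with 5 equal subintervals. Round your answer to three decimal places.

3.363

Δu = (3.5 − 0)/5 = 0.7.
Left endpoints: 0, 0.7, 1.4, 2.1, 2.8.
g(0) = 1.2, g(0.7) = 20/19, g(1.4) = 0.9375, g(2.1) = 60/71, g(2.8) = 10/13.
Sum = Δu · [g(0) + g(0.7) + g(1.4) + g(2.1) + g(2.8)].
Sum ≈ 3.363.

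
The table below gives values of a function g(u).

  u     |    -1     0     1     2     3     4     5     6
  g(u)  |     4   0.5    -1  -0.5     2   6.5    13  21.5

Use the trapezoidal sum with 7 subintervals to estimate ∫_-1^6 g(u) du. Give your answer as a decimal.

Δu = 1.
T_7 = (1/2)·[4 + 2·0.5 + 2·(-1) + 2·(-0.5) + 2·2 + 2·6.5 + 2·13 + 21.5] = 33.25.

33.25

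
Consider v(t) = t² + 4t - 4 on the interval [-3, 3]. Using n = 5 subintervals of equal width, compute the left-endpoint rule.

Δt = (3 − (-3))/5 = 1.2.
Left endpoints: -3, -1.8, -0.6, 0.6, 1.8.
v(-3) = -7, v(-1.8) = -7.96, v(-0.6) = -6.04, v(0.6) = -1.24, v(1.8) = 6.44.
Sum = Δt · [v(-3) + v(-1.8) + v(-0.6) + v(0.6) + v(1.8)].
Sum = -18.96.

-18.96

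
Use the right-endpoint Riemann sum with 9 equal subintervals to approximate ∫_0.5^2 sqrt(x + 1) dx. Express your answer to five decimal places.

2.28136

Δx = (2 − 0.5)/9 = 1/6.
Right endpoints: 2/3, 5/6, 1, 7/6, 4/3, 1.5, 5/3, 11/6, 2.
f(2/3) ≈ 1.29099, f(5/6) ≈ 1.35401, f(1) ≈ 1.41421, f(7/6) ≈ 1.47196, f(4/3) ≈ 1.52753, f(1.5) ≈ 1.58114, f(5/3) ≈ 1.63299, f(11/6) ≈ 1.68325, f(2) ≈ 1.73205.
Sum = Δx · [f(2/3) + f(5/6) + f(1) + ...].
Sum ≈ 2.28136.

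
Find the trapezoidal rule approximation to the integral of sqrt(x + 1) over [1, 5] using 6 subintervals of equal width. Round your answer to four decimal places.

7.9068

Δx = (5 − 1)/6 = 2/3.
f(1) ≈ 1.4142, f(5/3) ≈ 1.6330, f(7/3) ≈ 1.8257, f(3) ≈ 2.0000, f(11/3) ≈ 2.1602, f(13/3) ≈ 2.3094, f(5) ≈ 2.4495.
T_6 = (Δx/2)·[f(x_0) + 2f(x_1) + ... + 2f(x_{5}) + f(x_6)].
Sum ≈ 7.9068.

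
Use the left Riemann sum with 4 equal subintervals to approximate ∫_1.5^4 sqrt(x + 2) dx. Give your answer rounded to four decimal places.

Δx = (4 − 1.5)/4 = 0.625.
Left endpoints: 1.5, 2.125, 2.75, 3.375.
f(1.5) ≈ 1.8708, f(2.125) ≈ 2.0310, f(2.75) ≈ 2.1794, f(3.375) ≈ 2.3184.
Sum = Δx · [f(1.5) + f(2.125) + f(2.75) + f(3.375)].
Sum ≈ 5.2498.

5.2498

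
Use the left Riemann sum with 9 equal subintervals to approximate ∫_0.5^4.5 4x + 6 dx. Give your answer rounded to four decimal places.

Δx = (4.5 − 0.5)/9 = 4/9.
Left endpoints: 0.5, 17/18, 25/18, 11/6, 41/18, 49/18, 19/6, 65/18, 73/18.
f(0.5) = 8, f(17/18) = 88/9, f(25/18) = 104/9, f(11/6) = 40/3, f(41/18) = 136/9, f(49/18) = 152/9, f(19/6) = 56/3, f(65/18) = 184/9, f(73/18) = 200/9.
Sum = Δx · [f(0.5) + f(17/18) + f(25/18) + ...].
Sum ≈ 60.4444.

60.4444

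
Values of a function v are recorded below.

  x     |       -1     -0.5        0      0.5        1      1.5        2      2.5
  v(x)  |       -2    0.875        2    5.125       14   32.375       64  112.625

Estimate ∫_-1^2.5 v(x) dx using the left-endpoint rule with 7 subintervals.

58.1875

Δx = 0.5.
Sum = 0.5·[(-2) + 0.875 + 2 + 5.125 + 14 + 32.375 + 64] = 58.1875.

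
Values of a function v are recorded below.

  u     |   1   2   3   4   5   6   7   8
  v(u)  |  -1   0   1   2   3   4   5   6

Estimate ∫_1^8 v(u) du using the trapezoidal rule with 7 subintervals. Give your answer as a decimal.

Δu = 1.
T_7 = (1/2)·[(-1) + 2·0 + 2·1 + 2·2 + 2·3 + 2·4 + 2·5 + 6] = 17.5.

17.5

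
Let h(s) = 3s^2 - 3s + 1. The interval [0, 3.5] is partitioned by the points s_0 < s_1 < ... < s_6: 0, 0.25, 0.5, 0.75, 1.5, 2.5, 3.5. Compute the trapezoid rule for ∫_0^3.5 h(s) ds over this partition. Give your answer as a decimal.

Subinterval widths: 0.25, 0.25, 0.25, 0.75, 1, 1.
h(0) = 1, h(0.25) = 0.4375, h(0.5) = 0.25, h(0.75) = 0.4375, h(1.5) = 3.25, h(2.5) = 12.25, h(3.5) = 27.25.
On each subinterval the trapezoid contributes (Δs_i/2)·[h(s_{i-1}) + h(s_i)].
Sum = 29.234375.

29.234375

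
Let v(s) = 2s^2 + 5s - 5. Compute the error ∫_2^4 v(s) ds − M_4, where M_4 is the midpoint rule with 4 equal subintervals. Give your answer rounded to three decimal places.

Exact integral: ∫_2^4 v(s) ds ≈ 57.33333.
M_4 = 57.25.
Error ≈ 57.33333 − 57.25 ≈ 0.083.

0.083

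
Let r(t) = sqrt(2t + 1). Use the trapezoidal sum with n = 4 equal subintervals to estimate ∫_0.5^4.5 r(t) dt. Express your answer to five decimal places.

Δt = (4.5 − 0.5)/4 = 1.
r(0.5) ≈ 1.41421, r(1.5) ≈ 2.00000, r(2.5) ≈ 2.44949, r(3.5) ≈ 2.82843, r(4.5) ≈ 3.16228.
T_4 = (Δt/2)·[r(t_0) + 2r(t_1) + 2r(t_2) + 2r(t_3) + r(t_4)].
Sum ≈ 9.56616.

9.56616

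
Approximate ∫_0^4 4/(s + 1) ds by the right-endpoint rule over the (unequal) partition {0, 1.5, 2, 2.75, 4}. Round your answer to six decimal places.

4.866667

Subinterval widths: 1.5, 0.5, 0.75, 1.25.
Right endpoints: 1.5, 2, 2.75, 4.
f(1.5) = 1.6, f(2) = 4/3, f(2.75) = 16/15, f(4) = 0.8.
Sum = Σ Δs_i · f(s_i).
Sum ≈ 4.866667.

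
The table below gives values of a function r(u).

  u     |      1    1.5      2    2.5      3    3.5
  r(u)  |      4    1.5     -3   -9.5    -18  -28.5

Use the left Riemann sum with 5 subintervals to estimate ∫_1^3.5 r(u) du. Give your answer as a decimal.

-12.5

Δu = 0.5.
Sum = 0.5·[4 + 1.5 + (-3) + (-9.5) + (-18)] = -12.5.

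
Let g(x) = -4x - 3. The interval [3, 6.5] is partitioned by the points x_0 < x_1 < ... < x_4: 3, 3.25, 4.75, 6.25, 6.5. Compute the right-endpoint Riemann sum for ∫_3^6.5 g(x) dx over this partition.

Subinterval widths: 0.25, 1.5, 1.5, 0.25.
Right endpoints: 3.25, 4.75, 6.25, 6.5.
g(3.25) = -16, g(4.75) = -22, g(6.25) = -28, g(6.5) = -29.
Sum = Σ Δx_i · g(x_i).
Sum = -86.25.

-86.25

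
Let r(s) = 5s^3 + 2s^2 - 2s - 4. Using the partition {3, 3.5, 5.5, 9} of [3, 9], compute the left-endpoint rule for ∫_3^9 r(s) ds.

3598.0625

Subinterval widths: 0.5, 2, 3.5.
Left endpoints: 3, 3.5, 5.5.
r(3) = 143, r(3.5) = 227.875, r(5.5) = 877.375.
Sum = Σ Δs_i · r(s_i).
Sum = 3598.0625.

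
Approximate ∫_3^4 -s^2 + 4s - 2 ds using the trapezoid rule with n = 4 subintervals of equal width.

Δs = (4 − 3)/4 = 0.25.
f(3) = 1, f(3.25) = 0.4375, f(3.5) = -0.25, f(3.75) = -1.0625, f(4) = -2.
T_4 = (Δs/2)·[f(s_0) + 2f(s_1) + 2f(s_2) + 2f(s_3) + f(s_4)].
Sum = -0.34375.

-0.34375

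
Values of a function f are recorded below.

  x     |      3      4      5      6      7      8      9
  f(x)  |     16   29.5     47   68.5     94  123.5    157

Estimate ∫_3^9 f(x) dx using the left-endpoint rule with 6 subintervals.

378.5

Δx = 1.
Sum = 1·[16 + 29.5 + 47 + 68.5 + 94 + 123.5] = 378.5.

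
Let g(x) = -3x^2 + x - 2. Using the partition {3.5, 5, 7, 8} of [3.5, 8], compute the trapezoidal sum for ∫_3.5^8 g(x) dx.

Subinterval widths: 1.5, 2, 1.
g(3.5) = -35.25, g(5) = -72, g(7) = -142, g(8) = -186.
On each subinterval the trapezoid contributes (Δx_i/2)·[g(x_{i-1}) + g(x_i)].
Sum = -458.4375.

-458.4375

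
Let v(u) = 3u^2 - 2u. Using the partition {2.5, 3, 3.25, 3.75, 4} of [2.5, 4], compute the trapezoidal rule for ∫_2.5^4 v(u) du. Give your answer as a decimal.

38.765625

Subinterval widths: 0.5, 0.25, 0.5, 0.25.
v(2.5) = 13.75, v(3) = 21, v(3.25) = 25.1875, v(3.75) = 34.6875, v(4) = 40.
On each subinterval the trapezoid contributes (Δu_i/2)·[v(u_{i-1}) + v(u_i)].
Sum = 38.765625.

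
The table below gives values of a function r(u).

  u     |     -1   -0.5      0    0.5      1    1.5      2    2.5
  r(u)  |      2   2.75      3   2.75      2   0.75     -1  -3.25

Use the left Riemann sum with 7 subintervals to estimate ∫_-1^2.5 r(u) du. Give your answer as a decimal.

6.125

Δu = 0.5.
Sum = 0.5·[2 + 2.75 + 3 + 2.75 + 2 + 0.75 + (-1)] = 6.125.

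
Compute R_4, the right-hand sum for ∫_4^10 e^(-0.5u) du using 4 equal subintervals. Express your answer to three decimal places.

0.173

Δu = (10 − 4)/4 = 1.5.
Right endpoints: 5.5, 7, 8.5, 10.
f(5.5) ≈ 0.064, f(7) ≈ 0.030, f(8.5) ≈ 0.014, f(10) ≈ 0.007.
Sum = Δu · [f(5.5) + f(7) + f(8.5) + f(10)].
Sum ≈ 0.173.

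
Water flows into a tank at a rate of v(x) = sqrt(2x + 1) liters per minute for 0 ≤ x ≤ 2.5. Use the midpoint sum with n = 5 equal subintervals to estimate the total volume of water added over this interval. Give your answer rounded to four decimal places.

4.5716

Δx = (2.5 − 0)/5 = 0.5.
Midpoints: 0.25, 0.75, 1.25, 1.75, 2.25.
v(0.25) ≈ 1.2247, v(0.75) ≈ 1.5811, v(1.25) ≈ 1.8708, v(1.75) ≈ 2.1213, v(2.25) ≈ 2.3452.
Sum = Δx · [v(0.25) + v(0.75) + v(1.25) + v(1.75) + v(2.25)].
Sum ≈ 4.5716.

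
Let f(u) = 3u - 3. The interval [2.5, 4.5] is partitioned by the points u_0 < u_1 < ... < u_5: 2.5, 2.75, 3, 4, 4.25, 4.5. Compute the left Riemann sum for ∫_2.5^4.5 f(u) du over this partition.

13.125

Subinterval widths: 0.25, 0.25, 1, 0.25, 0.25.
Left endpoints: 2.5, 2.75, 3, 4, 4.25.
f(2.5) = 4.5, f(2.75) = 5.25, f(3) = 6, f(4) = 9, f(4.25) = 9.75.
Sum = Σ Δu_i · f(u_i).
Sum = 13.125.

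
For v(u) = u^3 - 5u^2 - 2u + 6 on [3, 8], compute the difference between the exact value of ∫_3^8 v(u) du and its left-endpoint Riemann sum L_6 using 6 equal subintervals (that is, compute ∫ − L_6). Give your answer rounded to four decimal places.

76.6782

Exact integral: ∫_3^8 v(u) du ≈ 170.416667.
L_6 ≈ 93.738426.
Error ≈ 170.416667 − 93.738426 ≈ 76.6782.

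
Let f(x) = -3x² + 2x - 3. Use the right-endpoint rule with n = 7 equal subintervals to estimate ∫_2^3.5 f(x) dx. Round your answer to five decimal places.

Δx = (3.5 − 2)/7 = 3/14.
Right endpoints: 31/14, 17/7, 37/14, 20/7, 43/14, 23/7, 3.5.
f(31/14) = -2603/196, f(17/7) = -776/49, f(37/14) = -3659/196, f(20/7) = -1067/49, f(43/14) = -4931/196, f(23/7) = -1412/49, f(3.5) = -32.75.
Sum = Δx · [f(31/14) + f(17/7) + f(37/14) + ...].
Sum ≈ -33.48980.

-33.48980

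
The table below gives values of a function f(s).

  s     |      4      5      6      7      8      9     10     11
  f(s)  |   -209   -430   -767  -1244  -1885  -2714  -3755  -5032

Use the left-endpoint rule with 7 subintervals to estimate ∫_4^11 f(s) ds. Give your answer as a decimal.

Δs = 1.
Sum = 1·[(-209) + (-430) + (-767) + (-1244) + (-1885) + (-2714) + (-3755)] = -11004.

-11004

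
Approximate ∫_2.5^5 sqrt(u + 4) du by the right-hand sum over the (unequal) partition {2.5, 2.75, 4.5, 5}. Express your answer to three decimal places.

7.252

Subinterval widths: 0.25, 1.75, 0.5.
Right endpoints: 2.75, 4.5, 5.
f(2.75) ≈ 2.598, f(4.5) ≈ 2.915, f(5) ≈ 3.000.
Sum = Σ Δu_i · f(u_i).
Sum ≈ 7.252.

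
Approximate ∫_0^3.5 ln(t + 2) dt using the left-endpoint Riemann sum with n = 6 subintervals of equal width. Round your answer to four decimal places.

Δt = (3.5 − 0)/6 = 7/12.
Left endpoints: 0, 7/12, 7/6, 1.75, 7/3, 35/12.
f(0) ≈ 0.6931, f(7/12) ≈ 0.9491, f(7/6) ≈ 1.1527, f(1.75) ≈ 1.3218, f(7/3) ≈ 1.4663, f(35/12) ≈ 1.5926.
Sum = Δt · [f(0) + f(7/12) + f(7/6) + ...].
Sum ≈ 4.1858.

4.1858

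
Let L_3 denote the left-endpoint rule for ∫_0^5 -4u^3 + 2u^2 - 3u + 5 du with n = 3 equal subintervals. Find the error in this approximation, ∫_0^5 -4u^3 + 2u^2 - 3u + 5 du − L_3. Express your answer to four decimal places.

-322.6852

Exact integral: ∫_0^5 f(u) du ≈ -554.166667.
L_3 ≈ -231.481481.
Error ≈ -554.166667 − (-231.481481) ≈ -322.6852.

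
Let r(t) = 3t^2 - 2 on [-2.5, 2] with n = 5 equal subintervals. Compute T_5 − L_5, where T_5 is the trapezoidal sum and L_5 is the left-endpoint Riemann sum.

T_5 = 16.4475.
L_5 = 19.485.
T_5 − L_5 = -3.0375.

-3.0375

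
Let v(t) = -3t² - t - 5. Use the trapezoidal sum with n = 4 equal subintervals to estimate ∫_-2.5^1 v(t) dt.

-32.83984375

Δt = (1 − (-2.5))/4 = 0.875.
v(-2.5) = -21.25, v(-1.625) = -11.296875, v(-0.75) = -5.9375, v(0.125) = -5.171875, v(1) = -9.
T_4 = (Δt/2)·[v(t_0) + 2v(t_1) + 2v(t_2) + 2v(t_3) + v(t_4)].
Sum = -32.83984375.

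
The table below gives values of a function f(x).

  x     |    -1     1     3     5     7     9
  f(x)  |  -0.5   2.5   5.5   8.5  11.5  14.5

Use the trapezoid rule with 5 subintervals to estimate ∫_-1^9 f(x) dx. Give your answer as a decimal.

Δx = 2.
T_5 = (2/2)·[(-0.5) + 2·2.5 + 2·5.5 + 2·8.5 + 2·11.5 + 14.5] = 70.

70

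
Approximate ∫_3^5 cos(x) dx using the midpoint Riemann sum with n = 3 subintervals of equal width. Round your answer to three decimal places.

Δx = (5 − 3)/3 = 2/3.
Midpoints: 10/3, 4, 14/3.
f(10/3) ≈ -0.982, f(4) ≈ -0.654, f(14/3) ≈ -0.046.
Sum = Δx · [f(10/3) + f(4) + f(14/3)].
Sum ≈ -1.121.

-1.121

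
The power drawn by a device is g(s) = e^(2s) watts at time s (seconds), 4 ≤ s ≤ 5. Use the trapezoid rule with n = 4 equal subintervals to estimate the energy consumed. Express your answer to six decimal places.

9720.322872

Δs = (5 − 4)/4 = 0.25.
g(4) ≈ 2980.957987, g(4.25) ≈ 4914.768840, g(4.5) ≈ 8103.083928, g(4.75) ≈ 13359.726830, g(5) ≈ 22026.465795.
T_4 = (Δs/2)·[g(s_0) + 2g(s_1) + 2g(s_2) + 2g(s_3) + g(s_4)].
Sum ≈ 9720.322872.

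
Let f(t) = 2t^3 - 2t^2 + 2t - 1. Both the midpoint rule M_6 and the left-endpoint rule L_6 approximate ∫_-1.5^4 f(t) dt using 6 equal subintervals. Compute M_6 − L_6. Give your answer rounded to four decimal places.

M_6 ≈ 86.683883.
L_6 ≈ 38.840567.
M_6 − L_6 ≈ 47.8433.

47.8433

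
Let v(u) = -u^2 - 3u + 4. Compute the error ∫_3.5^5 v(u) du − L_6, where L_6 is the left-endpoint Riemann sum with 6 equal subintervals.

-2.140625

Exact integral: ∫_3.5^5 v(u) du = -40.5.
L_6 = -38.359375.
Error = -40.5 − (-38.359375) = -2.140625.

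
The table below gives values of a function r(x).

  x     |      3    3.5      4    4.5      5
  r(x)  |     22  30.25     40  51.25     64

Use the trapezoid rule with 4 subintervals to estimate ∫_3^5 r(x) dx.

Δx = 0.5.
T_4 = (0.5/2)·[22 + 2·30.25 + 2·40 + 2·51.25 + 64] = 82.25.

82.25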